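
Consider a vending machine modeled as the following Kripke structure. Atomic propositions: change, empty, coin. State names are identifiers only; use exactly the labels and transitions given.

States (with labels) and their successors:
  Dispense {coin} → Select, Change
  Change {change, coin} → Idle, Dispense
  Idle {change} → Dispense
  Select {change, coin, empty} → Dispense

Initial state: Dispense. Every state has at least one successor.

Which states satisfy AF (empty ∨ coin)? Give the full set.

{Dispense, Change, Idle, Select}

States satisfying empty ∨ coin: {Dispense, Change, Select}.
States satisfying AF (empty ∨ coin): {Dispense, Change, Idle, Select}.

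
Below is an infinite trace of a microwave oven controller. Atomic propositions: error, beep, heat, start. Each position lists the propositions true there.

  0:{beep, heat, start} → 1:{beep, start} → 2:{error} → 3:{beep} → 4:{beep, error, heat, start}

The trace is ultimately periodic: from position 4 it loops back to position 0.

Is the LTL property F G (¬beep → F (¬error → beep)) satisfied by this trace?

Satisfied

G (¬beep → F (¬error → beep)) holds at position 0, which is reachable from 0, so F G (¬beep → F (¬error → beep)) holds.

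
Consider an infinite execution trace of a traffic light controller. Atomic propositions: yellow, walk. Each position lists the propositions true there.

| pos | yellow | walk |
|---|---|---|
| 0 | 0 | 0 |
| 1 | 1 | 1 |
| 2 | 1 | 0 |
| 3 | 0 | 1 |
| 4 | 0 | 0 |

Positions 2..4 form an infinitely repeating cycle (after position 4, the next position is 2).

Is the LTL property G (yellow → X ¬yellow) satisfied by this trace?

Does not hold

yellow → X ¬yellow must hold at every position from 0 onward. It fails at position 1, so G (yellow → X ¬yellow) is false.
Positions where yellow holds: 1, 2.
Check X ¬yellow at each: 1→fails, 2→ok.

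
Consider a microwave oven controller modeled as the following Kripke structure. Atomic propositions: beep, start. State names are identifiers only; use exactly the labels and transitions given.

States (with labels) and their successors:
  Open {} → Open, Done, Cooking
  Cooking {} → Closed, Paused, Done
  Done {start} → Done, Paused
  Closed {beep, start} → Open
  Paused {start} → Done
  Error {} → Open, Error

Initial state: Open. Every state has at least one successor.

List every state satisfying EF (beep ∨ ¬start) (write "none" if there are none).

States satisfying beep ∨ ¬start: {Open, Cooking, Closed, Error}.
States satisfying EF (beep ∨ ¬start): {Open, Cooking, Closed, Error}.

{Open, Cooking, Closed, Error}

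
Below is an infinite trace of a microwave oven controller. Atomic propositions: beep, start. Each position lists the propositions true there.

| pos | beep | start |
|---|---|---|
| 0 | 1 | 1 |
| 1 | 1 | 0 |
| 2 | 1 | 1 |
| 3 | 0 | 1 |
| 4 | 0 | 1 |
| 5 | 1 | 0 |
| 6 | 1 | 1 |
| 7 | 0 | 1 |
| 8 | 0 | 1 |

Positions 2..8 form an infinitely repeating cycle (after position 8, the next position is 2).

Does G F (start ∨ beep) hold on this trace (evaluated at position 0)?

F (start ∨ beep) holds at every position 0..8, and those are all positions ever visited, so G F (start ∨ beep) holds.

Yes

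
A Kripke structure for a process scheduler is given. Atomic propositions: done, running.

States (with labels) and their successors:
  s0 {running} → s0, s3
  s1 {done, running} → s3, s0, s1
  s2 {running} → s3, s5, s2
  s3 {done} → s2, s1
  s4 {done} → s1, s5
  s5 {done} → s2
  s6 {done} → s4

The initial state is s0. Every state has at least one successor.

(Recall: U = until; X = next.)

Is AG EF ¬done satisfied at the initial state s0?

States satisfying EF ¬done: {s0, s1, s2, s3, s4, s5, s6}.
States satisfying AG EF ¬done: {s0, s1, s2, s3, s4, s5, s6}.
Every state reachable from s0 satisfies EF ¬done.
s0 ∈ Sat(AG EF ¬done).

Yes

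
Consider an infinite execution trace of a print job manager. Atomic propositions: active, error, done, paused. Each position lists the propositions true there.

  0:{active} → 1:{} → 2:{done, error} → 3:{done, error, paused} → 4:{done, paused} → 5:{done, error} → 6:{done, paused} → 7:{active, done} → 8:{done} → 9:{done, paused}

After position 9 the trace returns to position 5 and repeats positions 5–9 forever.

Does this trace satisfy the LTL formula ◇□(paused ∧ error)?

□(paused ∧ error) is false at every position 0..9, so it never becomes true and ◇□(paused ∧ error) fails.

Violated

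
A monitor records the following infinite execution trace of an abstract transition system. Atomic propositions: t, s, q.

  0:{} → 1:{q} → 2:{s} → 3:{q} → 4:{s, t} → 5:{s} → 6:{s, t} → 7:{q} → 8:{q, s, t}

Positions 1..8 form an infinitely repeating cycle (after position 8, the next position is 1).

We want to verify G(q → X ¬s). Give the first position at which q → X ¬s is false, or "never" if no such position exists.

1

Check q → X ¬s at each position in order: 0 ✓.
At position 1 the labels are {q} and the next position 2 has {s}, so q → X ¬s is false there. This is the first violation.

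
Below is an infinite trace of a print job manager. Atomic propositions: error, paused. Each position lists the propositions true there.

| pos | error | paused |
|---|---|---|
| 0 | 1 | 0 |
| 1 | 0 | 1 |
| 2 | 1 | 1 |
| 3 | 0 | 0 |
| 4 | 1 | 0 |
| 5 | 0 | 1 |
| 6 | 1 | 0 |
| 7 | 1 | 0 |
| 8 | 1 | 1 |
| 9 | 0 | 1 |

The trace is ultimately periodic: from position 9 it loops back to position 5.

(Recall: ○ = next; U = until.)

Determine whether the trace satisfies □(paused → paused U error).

Yes

paused → paused U error holds at every position 0..9, and those are all positions ever visited, so □(paused → paused U error) holds.
Positions where paused holds: 1, 2, 5, 8, 9.
Check paused U error at each: 1→ok, 2→ok, 5→ok, 8→ok, 9→ok.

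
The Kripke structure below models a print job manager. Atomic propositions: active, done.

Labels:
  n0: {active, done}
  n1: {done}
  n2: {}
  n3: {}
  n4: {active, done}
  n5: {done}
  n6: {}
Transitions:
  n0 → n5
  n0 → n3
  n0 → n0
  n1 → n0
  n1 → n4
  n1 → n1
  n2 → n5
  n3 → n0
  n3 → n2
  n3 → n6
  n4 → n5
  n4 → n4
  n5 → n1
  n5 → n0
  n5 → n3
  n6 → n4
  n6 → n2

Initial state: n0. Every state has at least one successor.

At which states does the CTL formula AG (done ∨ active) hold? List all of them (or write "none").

States satisfying done ∨ active: {n0, n1, n4, n5}.
States satisfying AG (done ∨ active): ∅.

none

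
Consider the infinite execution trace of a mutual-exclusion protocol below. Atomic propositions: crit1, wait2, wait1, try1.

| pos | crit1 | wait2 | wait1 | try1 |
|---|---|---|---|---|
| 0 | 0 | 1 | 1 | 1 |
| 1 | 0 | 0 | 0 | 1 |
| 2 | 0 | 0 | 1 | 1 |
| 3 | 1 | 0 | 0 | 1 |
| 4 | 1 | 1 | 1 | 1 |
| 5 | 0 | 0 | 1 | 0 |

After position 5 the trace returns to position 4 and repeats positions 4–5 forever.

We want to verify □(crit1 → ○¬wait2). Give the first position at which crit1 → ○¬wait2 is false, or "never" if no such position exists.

Check crit1 → ○¬wait2 at each position in order: 0 ✓, 1 ✓, 2 ✓.
At position 3 the labels are {crit1, try1} and the next position 4 has {crit1, try1, wait1, wait2}, so crit1 → ○¬wait2 is false there. This is the first violation.

3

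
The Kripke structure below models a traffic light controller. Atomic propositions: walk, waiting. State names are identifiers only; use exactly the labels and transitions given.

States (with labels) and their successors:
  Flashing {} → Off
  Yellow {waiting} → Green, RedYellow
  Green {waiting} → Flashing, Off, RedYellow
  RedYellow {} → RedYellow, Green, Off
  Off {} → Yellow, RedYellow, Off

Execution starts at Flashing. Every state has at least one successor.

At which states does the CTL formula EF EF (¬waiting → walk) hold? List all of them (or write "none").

{Flashing, Yellow, Green, RedYellow, Off}

States satisfying EF (¬waiting → walk): {Flashing, Yellow, Green, RedYellow, Off}.
States satisfying EF EF (¬waiting → walk): {Flashing, Yellow, Green, RedYellow, Off}.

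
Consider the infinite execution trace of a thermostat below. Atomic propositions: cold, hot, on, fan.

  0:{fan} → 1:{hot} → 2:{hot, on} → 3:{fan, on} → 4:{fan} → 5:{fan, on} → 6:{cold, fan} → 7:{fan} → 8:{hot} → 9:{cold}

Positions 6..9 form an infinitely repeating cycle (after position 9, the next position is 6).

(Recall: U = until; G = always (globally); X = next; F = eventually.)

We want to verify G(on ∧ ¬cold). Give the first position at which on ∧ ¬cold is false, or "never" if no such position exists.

At position 0 the labels are {fan}, so on ∧ ¬cold is false there. This is the first violation.

0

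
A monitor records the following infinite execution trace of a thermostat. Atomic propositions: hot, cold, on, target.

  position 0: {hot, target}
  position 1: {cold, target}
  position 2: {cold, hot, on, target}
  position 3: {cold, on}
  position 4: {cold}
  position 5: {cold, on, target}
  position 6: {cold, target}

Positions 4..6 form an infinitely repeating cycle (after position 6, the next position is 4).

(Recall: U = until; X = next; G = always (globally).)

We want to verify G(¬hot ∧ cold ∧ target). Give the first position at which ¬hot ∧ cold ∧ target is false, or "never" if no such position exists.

0

At position 0 the labels are {hot, target}, so ¬hot ∧ cold ∧ target is false there. This is the first violation.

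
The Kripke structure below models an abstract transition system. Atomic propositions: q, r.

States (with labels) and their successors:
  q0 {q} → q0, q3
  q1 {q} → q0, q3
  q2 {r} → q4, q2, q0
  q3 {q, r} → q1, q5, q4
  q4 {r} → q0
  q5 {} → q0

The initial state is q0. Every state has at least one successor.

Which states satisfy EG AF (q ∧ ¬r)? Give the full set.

States satisfying AF (q ∧ ¬r): {q0, q1, q3, q4, q5}.
States satisfying EG AF (q ∧ ¬r): {q0, q1, q3, q4, q5}.

{q0, q1, q3, q4, q5}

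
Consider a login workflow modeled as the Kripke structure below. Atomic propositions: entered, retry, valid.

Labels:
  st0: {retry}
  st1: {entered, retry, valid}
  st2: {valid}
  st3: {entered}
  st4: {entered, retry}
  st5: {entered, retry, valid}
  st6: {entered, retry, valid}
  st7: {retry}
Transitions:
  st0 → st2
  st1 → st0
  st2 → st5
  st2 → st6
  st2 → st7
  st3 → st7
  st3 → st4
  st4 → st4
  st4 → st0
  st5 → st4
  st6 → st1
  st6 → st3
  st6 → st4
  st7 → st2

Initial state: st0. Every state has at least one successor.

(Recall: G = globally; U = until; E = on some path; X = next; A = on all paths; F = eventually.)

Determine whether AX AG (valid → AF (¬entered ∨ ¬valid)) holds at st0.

Yes

States satisfying AG (valid → AF (¬entered ∨ ¬valid)): {st0, st1, st2, st3, st4, st5, st6, st7}.
States satisfying AX AG (valid → AF (¬entered ∨ ¬valid)): {st0, st1, st2, st3, st4, st5, st6, st7}.
st0 ∈ Sat(AX AG (valid → AF (¬entered ∨ ¬valid))).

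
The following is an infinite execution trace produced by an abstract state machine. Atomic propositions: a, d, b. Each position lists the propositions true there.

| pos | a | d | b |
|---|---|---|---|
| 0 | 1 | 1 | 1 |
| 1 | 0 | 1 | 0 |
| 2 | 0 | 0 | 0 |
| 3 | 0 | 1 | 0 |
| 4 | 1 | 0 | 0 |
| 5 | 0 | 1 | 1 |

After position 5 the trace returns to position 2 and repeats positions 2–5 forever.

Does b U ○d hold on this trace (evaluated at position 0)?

Walking from position 0: ○d first holds at position 0, and b holds at every earlier position along the way, so b U ○d holds.

Yes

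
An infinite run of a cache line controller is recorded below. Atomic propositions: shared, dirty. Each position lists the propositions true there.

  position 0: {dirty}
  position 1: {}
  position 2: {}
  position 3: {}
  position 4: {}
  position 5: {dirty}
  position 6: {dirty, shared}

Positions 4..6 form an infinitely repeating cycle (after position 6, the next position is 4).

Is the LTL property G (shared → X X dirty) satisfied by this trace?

Yes

shared → X X dirty holds at every position 0..6, and those are all positions ever visited, so G (shared → X X dirty) holds.
Positions where shared holds: 6.
Check X X dirty at each: 6→ok.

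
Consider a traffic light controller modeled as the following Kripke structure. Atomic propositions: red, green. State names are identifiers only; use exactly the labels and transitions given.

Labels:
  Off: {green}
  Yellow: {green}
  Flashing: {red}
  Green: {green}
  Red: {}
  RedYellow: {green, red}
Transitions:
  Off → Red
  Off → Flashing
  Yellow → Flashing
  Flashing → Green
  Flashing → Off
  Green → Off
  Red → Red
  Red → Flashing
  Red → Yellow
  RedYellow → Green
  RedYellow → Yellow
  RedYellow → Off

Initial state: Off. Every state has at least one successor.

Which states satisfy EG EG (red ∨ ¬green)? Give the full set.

{Red}

States satisfying EG (red ∨ ¬green): {Red}.
States satisfying EG EG (red ∨ ¬green): {Red}.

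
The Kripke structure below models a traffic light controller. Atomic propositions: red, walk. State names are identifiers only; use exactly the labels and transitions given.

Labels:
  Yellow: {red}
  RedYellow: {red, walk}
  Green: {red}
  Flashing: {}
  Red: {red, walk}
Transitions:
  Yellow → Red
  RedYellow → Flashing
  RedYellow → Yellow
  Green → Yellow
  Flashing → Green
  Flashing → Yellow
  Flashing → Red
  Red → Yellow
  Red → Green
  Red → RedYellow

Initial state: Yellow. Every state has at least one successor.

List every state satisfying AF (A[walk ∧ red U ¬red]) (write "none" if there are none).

States satisfying A[walk ∧ red U ¬red]: {Flashing}.
States satisfying AF (A[walk ∧ red U ¬red]): {Flashing}.

{Flashing}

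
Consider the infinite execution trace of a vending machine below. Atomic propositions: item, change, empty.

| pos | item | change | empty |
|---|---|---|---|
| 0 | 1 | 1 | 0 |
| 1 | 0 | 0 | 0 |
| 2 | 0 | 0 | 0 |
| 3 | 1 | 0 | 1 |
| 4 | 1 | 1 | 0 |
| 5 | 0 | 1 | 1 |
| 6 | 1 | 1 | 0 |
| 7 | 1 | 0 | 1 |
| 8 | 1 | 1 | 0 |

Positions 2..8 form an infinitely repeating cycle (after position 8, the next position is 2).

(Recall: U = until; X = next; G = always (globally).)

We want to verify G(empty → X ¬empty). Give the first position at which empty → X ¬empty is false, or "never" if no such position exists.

never

empty → X ¬empty holds at every position 0..8, and those are all the positions the trace ever visits, so the invariant G(empty → X ¬empty) is never violated.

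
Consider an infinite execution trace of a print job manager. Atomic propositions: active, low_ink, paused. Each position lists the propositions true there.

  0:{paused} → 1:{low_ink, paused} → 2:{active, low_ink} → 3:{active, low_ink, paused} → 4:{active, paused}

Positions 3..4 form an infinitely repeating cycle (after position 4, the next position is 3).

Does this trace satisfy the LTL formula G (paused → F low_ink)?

Yes

paused → F low_ink holds at every position 0..4, and those are all positions ever visited, so G (paused → F low_ink) holds.
Positions where paused holds: 0, 1, 3, 4.
Check F low_ink at each: 0→ok, 1→ok, 3→ok, 4→ok.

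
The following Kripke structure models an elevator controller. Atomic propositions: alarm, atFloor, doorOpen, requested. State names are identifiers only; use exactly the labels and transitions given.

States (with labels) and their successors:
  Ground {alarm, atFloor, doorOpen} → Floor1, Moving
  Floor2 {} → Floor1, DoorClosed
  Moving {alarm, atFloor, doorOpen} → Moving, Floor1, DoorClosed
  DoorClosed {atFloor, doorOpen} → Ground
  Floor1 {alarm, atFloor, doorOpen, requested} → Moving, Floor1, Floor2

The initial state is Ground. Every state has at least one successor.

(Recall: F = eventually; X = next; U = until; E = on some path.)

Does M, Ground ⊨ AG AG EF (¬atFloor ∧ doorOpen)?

Does not hold

States satisfying AG EF (¬atFloor ∧ doorOpen): ∅.
States satisfying AG AG EF (¬atFloor ∧ doorOpen): ∅.
DoorClosed is reachable from Ground and violates AG EF (¬atFloor ∧ doorOpen), so AG fails at Ground.
Ground ∉ Sat(AG AG EF (¬atFloor ∧ doorOpen)).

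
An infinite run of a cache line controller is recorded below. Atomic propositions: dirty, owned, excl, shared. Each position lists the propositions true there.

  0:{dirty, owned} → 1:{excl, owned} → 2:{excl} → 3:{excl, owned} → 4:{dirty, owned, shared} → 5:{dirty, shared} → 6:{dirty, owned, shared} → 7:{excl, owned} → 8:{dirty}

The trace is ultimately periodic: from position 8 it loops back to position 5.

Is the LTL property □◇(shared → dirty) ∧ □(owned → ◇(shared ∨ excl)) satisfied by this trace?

Yes

◇(shared → dirty) holds at every position 0..8, and those are all positions ever visited, so □◇(shared → dirty) holds.
owned → ◇(shared ∨ excl) holds at every position 0..8, and those are all positions ever visited, so □(owned → ◇(shared ∨ excl)) holds.
Positions where owned holds: 0, 1, 3, 4, 6, 7.
Check ◇(shared ∨ excl) at each: 0→ok, 1→ok, 3→ok, 4→ok, 6→ok, 7→ok.
At position 0: □◇(shared → dirty) is true; □(owned → ◇(shared ∨ excl)) is true; so □◇(shared → dirty) ∧ □(owned → ◇(shared ∨ excl)) is true.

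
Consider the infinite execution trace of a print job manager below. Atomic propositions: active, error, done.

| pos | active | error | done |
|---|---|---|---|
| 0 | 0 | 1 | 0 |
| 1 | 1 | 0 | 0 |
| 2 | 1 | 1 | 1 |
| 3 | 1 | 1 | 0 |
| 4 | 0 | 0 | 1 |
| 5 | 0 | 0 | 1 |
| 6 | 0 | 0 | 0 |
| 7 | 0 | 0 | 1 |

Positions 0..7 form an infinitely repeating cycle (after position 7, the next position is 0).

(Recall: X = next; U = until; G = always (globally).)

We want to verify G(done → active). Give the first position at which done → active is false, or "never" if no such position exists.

Check done → active at each position in order: 0 ✓, 1 ✓, 2 ✓, 3 ✓.
At position 4 the labels are {done}, so done → active is false there. This is the first violation.

4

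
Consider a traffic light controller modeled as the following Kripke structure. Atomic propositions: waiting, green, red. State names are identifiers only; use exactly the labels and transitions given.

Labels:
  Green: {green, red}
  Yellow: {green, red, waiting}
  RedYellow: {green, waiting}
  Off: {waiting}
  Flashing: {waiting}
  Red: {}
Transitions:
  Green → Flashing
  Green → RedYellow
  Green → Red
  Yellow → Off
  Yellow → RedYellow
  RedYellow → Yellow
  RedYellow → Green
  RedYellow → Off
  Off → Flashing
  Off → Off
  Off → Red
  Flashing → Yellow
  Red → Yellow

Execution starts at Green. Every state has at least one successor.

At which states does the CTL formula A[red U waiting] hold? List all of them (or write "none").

{Yellow, RedYellow, Off, Flashing}

States satisfying red: {Green, Yellow}.
States satisfying waiting: {Yellow, RedYellow, Off, Flashing}.
States satisfying A[red U waiting]: {Yellow, RedYellow, Off, Flashing}.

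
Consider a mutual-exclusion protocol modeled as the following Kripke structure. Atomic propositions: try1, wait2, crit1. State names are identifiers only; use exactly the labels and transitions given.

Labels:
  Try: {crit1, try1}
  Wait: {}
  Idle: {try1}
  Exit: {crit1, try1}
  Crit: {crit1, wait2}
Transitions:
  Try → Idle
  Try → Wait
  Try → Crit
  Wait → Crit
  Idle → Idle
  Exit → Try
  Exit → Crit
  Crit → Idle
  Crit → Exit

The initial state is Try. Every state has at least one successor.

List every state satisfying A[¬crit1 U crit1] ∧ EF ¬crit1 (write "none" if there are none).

States satisfying ¬crit1: {Wait, Idle}.
States satisfying crit1: {Try, Exit, Crit}.
States satisfying A[¬crit1 U crit1]: {Try, Wait, Exit, Crit}.
States satisfying EF ¬crit1: {Try, Wait, Idle, Exit, Crit}.
States satisfying A[¬crit1 U crit1] ∧ EF ¬crit1: {Try, Wait, Exit, Crit}.

{Try, Wait, Exit, Crit}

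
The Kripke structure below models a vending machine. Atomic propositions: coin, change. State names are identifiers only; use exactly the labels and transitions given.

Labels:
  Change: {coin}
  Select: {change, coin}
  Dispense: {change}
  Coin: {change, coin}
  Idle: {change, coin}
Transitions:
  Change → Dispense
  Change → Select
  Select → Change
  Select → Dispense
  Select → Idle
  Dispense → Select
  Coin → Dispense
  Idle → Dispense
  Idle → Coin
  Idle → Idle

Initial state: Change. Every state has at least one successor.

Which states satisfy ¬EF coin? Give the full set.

none

States satisfying coin: {Change, Select, Coin, Idle}.
States satisfying EF coin: {Change, Select, Dispense, Coin, Idle}.
States satisfying ¬EF coin: ∅.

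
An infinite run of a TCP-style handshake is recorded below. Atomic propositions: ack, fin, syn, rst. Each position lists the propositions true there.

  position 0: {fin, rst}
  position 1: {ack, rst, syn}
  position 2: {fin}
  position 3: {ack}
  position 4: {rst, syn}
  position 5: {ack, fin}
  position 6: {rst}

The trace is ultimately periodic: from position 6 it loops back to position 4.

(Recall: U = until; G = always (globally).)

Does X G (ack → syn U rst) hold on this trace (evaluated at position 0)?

Does not hold

The position after 0 is 1; G (ack → syn U rst) is false there.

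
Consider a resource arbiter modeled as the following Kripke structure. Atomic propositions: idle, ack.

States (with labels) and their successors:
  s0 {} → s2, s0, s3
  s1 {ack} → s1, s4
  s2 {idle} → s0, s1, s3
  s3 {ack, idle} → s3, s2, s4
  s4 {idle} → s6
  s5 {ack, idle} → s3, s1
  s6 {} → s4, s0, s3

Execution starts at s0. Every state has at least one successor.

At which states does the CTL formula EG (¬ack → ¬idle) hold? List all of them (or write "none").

States satisfying ¬ack → ¬idle: {s0, s1, s3, s5, s6}.
States satisfying EG (¬ack → ¬idle): {s0, s1, s3, s5, s6}.

{s0, s1, s3, s5, s6}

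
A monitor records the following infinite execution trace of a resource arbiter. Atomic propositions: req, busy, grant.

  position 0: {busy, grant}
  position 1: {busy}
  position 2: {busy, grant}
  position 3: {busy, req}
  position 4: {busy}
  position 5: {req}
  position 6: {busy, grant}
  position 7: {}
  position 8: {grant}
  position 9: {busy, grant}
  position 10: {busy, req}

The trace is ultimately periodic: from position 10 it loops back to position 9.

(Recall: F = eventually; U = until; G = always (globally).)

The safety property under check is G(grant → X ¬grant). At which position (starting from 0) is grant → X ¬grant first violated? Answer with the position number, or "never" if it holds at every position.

Check grant → X ¬grant at each position in order: 0 ✓, 1 ✓, 2 ✓, 3 ✓, 4 ✓, 5 ✓, 6 ✓, 7 ✓.
At position 8 the labels are {grant} and the next position 9 has {busy, grant}, so grant → X ¬grant is false there. This is the first violation.

8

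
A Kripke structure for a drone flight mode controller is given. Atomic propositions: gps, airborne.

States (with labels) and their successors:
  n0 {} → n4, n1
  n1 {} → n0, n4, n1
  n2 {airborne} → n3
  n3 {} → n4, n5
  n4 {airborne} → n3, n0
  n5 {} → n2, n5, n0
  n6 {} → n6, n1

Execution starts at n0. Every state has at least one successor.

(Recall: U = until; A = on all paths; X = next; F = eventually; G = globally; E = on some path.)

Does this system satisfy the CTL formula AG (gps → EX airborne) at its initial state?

Satisfied

States satisfying gps → EX airborne: {n0, n1, n2, n3, n4, n5, n6}.
States satisfying AG (gps → EX airborne): {n0, n1, n2, n3, n4, n5, n6}.
Every state reachable from n0 satisfies gps → EX airborne.
n0 ∈ Sat(AG (gps → EX airborne)).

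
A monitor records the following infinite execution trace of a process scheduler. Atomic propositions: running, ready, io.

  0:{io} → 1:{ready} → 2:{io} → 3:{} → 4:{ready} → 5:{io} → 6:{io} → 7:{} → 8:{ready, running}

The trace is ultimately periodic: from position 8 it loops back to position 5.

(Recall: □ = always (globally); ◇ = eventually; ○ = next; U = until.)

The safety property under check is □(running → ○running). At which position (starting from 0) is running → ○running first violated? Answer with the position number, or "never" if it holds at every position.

Check running → ○running at each position in order: 0 ✓, 1 ✓, 2 ✓, 3 ✓, 4 ✓, 5 ✓, 6 ✓, 7 ✓.
At position 8 the labels are {ready, running} and the next position 5 has {io}, so running → ○running is false there. This is the first violation.

8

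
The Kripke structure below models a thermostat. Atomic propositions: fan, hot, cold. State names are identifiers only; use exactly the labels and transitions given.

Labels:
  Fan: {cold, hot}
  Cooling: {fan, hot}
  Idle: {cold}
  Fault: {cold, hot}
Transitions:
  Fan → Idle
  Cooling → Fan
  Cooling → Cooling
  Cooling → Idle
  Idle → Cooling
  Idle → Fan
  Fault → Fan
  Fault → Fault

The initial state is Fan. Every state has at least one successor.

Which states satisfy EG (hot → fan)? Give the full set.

States satisfying hot → fan: {Cooling, Idle}.
States satisfying EG (hot → fan): {Cooling, Idle}.

{Cooling, Idle}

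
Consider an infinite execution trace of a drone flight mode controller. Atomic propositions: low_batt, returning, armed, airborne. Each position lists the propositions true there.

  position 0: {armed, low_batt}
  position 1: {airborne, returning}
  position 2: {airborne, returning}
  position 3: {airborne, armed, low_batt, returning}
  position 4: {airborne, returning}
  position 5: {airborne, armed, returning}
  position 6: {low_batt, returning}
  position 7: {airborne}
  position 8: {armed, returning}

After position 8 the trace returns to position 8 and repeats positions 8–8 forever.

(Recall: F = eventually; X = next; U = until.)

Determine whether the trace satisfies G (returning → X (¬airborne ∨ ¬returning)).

returning → X (¬airborne ∨ ¬returning) must hold at every position from 0 onward. It fails at position 1, so G (returning → X (¬airborne ∨ ¬returning)) is false.
Positions where returning holds: 1, 2, 3, 4, 5, 6, 8.
Check X (¬airborne ∨ ¬returning) at each: 1→fails, 2→fails, 3→fails, 4→fails, 5→ok, 6→ok, 8→ok.

Does not hold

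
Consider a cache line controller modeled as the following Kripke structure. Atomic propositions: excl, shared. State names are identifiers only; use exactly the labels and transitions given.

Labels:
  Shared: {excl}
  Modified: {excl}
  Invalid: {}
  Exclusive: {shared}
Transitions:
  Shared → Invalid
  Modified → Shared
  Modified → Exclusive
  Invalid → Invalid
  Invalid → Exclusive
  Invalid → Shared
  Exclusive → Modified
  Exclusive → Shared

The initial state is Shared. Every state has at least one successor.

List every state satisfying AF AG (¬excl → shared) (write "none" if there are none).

States satisfying AG (¬excl → shared): ∅.
States satisfying AF AG (¬excl → shared): ∅.

none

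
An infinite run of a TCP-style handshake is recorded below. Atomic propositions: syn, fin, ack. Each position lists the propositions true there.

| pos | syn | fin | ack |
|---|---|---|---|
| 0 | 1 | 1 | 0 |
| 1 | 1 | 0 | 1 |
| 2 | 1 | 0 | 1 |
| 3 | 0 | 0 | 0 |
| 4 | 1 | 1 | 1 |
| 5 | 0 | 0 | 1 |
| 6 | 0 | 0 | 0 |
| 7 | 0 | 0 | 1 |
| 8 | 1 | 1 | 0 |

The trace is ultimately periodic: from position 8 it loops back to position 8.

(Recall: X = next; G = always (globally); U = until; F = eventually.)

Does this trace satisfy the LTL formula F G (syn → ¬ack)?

Yes

G (syn → ¬ack) holds at position 5, which is reachable from 0, so F G (syn → ¬ack) holds.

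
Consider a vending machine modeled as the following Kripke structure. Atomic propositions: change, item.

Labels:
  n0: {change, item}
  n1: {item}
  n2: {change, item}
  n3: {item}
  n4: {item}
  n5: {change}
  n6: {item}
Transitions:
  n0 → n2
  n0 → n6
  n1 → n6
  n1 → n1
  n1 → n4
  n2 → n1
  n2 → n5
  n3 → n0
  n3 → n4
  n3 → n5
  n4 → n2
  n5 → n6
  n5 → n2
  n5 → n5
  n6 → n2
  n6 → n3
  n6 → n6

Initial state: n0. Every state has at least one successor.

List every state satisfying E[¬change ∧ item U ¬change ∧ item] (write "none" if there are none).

{n1, n3, n4, n6}

States satisfying ¬change ∧ item: {n1, n3, n4, n6}.
States satisfying E[¬change ∧ item U ¬change ∧ item]: {n1, n3, n4, n6}.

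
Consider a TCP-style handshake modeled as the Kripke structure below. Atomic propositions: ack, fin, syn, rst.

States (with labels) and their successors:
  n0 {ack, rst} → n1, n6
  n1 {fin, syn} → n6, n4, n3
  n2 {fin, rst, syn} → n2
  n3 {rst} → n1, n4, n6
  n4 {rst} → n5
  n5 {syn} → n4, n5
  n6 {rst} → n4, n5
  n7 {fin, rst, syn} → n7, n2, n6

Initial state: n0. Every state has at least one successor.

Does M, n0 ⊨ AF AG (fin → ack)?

Violated

States satisfying AG (fin → ack): {n4, n5, n6}.
States satisfying AF AG (fin → ack): {n4, n5, n6}.
There is a path from n0 along which AG (fin → ack) never holds.
n0 ∉ Sat(AF AG (fin → ack)).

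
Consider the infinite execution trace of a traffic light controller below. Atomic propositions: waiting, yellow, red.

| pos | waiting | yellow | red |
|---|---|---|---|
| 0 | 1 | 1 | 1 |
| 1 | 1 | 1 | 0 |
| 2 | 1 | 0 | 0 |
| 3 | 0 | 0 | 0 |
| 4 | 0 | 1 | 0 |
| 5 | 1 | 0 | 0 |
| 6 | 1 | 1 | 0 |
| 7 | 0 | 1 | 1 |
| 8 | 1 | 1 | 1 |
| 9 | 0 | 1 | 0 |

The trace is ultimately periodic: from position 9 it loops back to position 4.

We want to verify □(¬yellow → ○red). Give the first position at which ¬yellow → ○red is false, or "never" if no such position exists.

Check ¬yellow → ○red at each position in order: 0 ✓, 1 ✓.
At position 2 the labels are {waiting} and the next position 3 has {}, so ¬yellow → ○red is false there. This is the first violation.

2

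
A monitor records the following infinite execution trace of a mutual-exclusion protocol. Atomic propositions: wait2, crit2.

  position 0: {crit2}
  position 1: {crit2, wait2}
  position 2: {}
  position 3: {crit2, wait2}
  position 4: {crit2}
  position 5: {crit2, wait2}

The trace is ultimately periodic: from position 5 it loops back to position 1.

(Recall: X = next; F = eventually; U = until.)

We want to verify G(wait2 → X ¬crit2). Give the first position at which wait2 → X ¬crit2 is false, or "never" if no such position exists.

3

Check wait2 → X ¬crit2 at each position in order: 0 ✓, 1 ✓, 2 ✓.
At position 3 the labels are {crit2, wait2} and the next position 4 has {crit2}, so wait2 → X ¬crit2 is false there. This is the first violation.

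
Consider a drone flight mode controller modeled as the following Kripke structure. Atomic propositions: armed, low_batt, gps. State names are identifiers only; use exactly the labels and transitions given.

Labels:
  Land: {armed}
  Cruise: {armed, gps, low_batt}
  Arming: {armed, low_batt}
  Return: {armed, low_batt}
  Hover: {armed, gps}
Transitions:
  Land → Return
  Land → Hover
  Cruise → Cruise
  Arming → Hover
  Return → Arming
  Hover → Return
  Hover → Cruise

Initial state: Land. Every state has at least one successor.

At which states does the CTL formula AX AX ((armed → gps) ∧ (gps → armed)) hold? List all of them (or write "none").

{Cruise, Return}

States satisfying AX ((armed → gps) ∧ (gps → armed)): {Cruise, Arming}.
States satisfying AX AX ((armed → gps) ∧ (gps → armed)): {Cruise, Return}.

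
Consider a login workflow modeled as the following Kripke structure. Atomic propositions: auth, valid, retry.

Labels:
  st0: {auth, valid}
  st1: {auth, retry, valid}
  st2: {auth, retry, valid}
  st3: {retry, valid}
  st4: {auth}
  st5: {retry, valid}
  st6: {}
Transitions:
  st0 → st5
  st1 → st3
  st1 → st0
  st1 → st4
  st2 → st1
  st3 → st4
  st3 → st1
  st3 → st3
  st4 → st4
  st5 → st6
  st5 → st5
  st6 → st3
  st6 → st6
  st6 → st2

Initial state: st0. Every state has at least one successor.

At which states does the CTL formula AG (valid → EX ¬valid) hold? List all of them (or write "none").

States satisfying valid → EX ¬valid: {st1, st3, st4, st5, st6}.
States satisfying AG (valid → EX ¬valid): {st4}.

{st4}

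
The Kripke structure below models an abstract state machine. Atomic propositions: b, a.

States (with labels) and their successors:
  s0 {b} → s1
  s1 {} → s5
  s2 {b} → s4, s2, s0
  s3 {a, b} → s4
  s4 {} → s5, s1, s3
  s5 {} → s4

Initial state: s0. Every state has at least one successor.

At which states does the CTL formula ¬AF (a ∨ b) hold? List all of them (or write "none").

{s1, s4, s5}

States satisfying a ∨ b: {s0, s2, s3}.
States satisfying AF (a ∨ b): {s0, s2, s3}.
States satisfying ¬AF (a ∨ b): {s1, s4, s5}.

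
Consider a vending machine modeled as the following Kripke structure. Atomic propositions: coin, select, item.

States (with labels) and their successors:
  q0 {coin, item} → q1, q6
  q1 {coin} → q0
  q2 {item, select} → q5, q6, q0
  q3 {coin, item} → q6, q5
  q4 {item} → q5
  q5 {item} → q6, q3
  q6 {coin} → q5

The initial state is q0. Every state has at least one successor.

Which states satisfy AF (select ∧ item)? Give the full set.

{q2}

States satisfying select ∧ item: {q2}.
States satisfying AF (select ∧ item): {q2}.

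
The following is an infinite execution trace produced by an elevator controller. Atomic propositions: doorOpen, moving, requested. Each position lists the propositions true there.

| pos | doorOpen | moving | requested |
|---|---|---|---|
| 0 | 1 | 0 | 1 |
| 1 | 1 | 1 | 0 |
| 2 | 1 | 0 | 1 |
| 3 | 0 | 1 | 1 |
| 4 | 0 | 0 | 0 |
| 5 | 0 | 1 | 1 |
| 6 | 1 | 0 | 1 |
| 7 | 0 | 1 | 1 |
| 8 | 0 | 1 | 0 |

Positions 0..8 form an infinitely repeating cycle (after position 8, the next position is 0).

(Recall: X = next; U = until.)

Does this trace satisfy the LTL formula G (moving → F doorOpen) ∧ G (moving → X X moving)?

Does not hold

moving → F doorOpen holds at every position 0..8, and those are all positions ever visited, so G (moving → F doorOpen) holds.
Positions where moving holds: 1, 3, 5, 7, 8.
Check F doorOpen at each: 1→ok, 3→ok, 5→ok, 7→ok, 8→ok.
moving → X X moving must hold at every position from 0 onward. It fails at position 7, so G (moving → X X moving) is false.
Positions where moving holds: 1, 3, 5, 7, 8.
Check X X moving at each: 1→ok, 3→ok, 5→ok, 7→fails, 8→ok.
At position 0: G (moving → F doorOpen) is true; G (moving → X X moving) is false; so G (moving → F doorOpen) ∧ G (moving → X X moving) is false.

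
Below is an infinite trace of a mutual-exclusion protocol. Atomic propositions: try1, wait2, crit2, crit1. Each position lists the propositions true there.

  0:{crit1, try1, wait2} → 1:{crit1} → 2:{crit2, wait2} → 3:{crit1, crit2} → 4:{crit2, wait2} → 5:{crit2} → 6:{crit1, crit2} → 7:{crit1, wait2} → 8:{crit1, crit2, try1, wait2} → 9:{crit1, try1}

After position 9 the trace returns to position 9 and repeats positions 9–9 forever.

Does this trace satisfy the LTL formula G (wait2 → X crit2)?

No

wait2 → X crit2 must hold at every position from 0 onward. It fails at position 0, so G (wait2 → X crit2) is false.
Positions where wait2 holds: 0, 2, 4, 7, 8.
Check X crit2 at each: 0→fails, 2→ok, 4→ok, 7→ok, 8→fails.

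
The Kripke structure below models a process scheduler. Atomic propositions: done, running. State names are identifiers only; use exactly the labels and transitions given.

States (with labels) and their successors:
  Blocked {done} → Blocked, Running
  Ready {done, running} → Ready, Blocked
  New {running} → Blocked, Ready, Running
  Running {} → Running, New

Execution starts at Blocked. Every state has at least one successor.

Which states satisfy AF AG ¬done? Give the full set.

none

States satisfying AG ¬done: ∅.
States satisfying AF AG ¬done: ∅.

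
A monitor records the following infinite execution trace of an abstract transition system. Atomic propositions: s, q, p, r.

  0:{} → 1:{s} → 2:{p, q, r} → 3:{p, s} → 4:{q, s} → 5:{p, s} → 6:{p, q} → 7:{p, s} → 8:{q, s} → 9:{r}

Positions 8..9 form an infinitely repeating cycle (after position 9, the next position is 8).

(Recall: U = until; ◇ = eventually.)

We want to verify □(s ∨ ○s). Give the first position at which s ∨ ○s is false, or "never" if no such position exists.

s ∨ ○s holds at every position 0..9, and those are all the positions the trace ever visits, so the invariant □(s ∨ ○s) is never violated.

never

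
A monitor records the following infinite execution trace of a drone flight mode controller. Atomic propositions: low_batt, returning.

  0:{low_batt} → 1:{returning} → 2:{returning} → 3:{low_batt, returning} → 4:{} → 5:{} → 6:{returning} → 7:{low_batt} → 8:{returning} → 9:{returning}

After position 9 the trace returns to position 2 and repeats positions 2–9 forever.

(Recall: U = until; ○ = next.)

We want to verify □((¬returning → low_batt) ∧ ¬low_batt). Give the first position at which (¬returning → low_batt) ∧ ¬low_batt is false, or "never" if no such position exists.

At position 0 the labels are {low_batt}, so (¬returning → low_batt) ∧ ¬low_batt is false there. This is the first violation.

0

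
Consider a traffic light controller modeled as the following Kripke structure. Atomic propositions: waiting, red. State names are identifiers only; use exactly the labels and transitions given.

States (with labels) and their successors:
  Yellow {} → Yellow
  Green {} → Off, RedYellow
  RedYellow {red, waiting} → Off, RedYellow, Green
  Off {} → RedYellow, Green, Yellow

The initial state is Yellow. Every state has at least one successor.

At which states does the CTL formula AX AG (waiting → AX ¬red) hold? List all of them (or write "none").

{Yellow}

States satisfying AG (waiting → AX ¬red): {Yellow}.
States satisfying AX AG (waiting → AX ¬red): {Yellow}.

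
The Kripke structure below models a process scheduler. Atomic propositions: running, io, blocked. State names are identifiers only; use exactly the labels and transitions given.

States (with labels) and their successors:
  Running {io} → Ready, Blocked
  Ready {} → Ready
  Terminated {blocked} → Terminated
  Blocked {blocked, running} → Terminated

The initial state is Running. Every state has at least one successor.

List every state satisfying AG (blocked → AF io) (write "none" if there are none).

States satisfying blocked → AF io: {Running, Ready}.
States satisfying AG (blocked → AF io): {Ready}.

{Ready}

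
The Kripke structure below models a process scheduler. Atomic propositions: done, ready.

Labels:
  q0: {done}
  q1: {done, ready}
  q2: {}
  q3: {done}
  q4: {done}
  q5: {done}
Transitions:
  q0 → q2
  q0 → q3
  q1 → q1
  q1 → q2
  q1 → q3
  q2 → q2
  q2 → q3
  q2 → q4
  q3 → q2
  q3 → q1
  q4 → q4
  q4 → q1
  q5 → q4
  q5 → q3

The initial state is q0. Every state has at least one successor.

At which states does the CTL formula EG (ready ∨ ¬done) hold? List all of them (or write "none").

States satisfying ready ∨ ¬done: {q1, q2}.
States satisfying EG (ready ∨ ¬done): {q1, q2}.

{q1, q2}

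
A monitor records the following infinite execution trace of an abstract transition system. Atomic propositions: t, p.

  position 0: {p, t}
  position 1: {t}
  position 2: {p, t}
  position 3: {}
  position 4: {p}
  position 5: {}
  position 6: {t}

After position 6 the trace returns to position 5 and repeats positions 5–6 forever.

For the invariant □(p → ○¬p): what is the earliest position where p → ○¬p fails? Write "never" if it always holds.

never

p → ○¬p holds at every position 0..6, and those are all the positions the trace ever visits, so the invariant □(p → ○¬p) is never violated.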